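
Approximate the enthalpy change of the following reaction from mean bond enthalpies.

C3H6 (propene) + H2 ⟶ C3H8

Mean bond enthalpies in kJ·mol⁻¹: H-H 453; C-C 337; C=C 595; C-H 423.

Bonds broken (reactants):
  C-C: 1 × 337 = 337
  C-H: 6 × 423 = 2538
  C=C: 1 × 595 = 595
  H-H: 1 × 453 = 453
  Σ(broken) = 3923 kJ
Bonds formed (products):
  C-C: 2 × 337 = 674
  C-H: 8 × 423 = 3384
  Σ(formed) = 4058 kJ
ΔH = Σ(broken) − Σ(formed) = 3923 − 4058 = −135 kJ

ΔH ≈ −135 kJ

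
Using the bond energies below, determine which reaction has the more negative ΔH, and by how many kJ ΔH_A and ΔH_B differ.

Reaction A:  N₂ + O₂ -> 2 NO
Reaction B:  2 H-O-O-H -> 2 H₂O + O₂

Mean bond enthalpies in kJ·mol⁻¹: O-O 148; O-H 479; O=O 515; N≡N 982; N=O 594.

Reaction B, by 528 kJ

Reaction A:
  Bonds broken (reactants):
    N≡N: 1 × 982 = 982
    O=O: 1 × 515 = 515
    Σ(broken) = 1497 kJ
  Bonds formed (products):
    N=O: 2 × 594 = 1188
    Σ(formed) = 1188 kJ
  ΔH_A = 1497 − 1188 = +309 kJ
Reaction B:
  Bonds broken (reactants):
    O-H: 4 × 479 = 1916
    O-O: 2 × 148 = 296
    Σ(broken) = 2212 kJ
  Bonds formed (products):
    O-H: 4 × 479 = 1916
    O=O: 1 × 515 = 515
    Σ(formed) = 2431 kJ
  ΔH_B = 2212 − 2431 = −219 kJ
ΔH_A − ΔH_B = +528 kJ, so reaction B has the more negative ΔH; |ΔH_A − ΔH_B| = 528 kJ.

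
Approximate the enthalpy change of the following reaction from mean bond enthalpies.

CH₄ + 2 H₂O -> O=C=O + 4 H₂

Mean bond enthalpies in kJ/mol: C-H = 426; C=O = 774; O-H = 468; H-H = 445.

ΔH ≈ +248 kJ

Bonds broken (reactants):
  C-H: 4 × 426 = 1704
  O-H: 4 × 468 = 1872
  Σ(broken) = 3576 kJ
Bonds formed (products):
  C=O: 2 × 774 = 1548
  H-H: 4 × 445 = 1780
  Σ(formed) = 3328 kJ
ΔH = Σ(broken) − Σ(formed) = 3576 − 3328 = +248 kJ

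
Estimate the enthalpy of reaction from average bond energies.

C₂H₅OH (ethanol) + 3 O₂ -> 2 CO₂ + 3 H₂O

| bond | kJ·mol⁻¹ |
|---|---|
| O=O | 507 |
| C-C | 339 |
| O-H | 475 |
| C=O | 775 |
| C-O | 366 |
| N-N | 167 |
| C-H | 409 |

Bonds broken (reactants):
  C-C: 1 × 339 = 339
  C-H: 5 × 409 = 2045
  C-O: 1 × 366 = 366
  O-H: 1 × 475 = 475
  O=O: 3 × 507 = 1521
  Σ(broken) = 4746 kJ
Bonds formed (products):
  C=O: 4 × 775 = 3100
  O-H: 6 × 475 = 2850
  Σ(formed) = 5950 kJ
ΔH = Σ(broken) − Σ(formed) = 4746 − 5950 = −1204 kJ

ΔH ≈ −1204 kJ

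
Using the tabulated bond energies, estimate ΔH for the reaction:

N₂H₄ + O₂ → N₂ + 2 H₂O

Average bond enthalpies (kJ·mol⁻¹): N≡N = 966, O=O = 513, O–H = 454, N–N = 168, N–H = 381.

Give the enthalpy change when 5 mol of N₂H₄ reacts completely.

Bonds broken (reactants):
  N–H: 4 × 381 = 1524
  N–N: 1 × 168 = 168
  O=O: 1 × 513 = 513
  Σ(broken) = 2205 kJ
Bonds formed (products):
  N≡N: 1 × 966 = 966
  O–H: 4 × 454 = 1816
  Σ(formed) = 2782 kJ
ΔH = Σ(broken) − Σ(formed) = 2205 − 2782 = −577 kJ
For 5× the reaction as written: 5 × (−577) = −2885 kJ

ΔH = −2885 kJ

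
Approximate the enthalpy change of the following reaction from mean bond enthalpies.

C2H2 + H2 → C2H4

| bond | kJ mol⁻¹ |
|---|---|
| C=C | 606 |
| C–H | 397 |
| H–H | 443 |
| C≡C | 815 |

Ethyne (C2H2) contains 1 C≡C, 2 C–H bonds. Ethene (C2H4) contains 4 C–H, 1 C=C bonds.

Bonds broken (reactants):
  C≡C: 1 × 815 = 815
  C–H: 2 × 397 = 794
  H–H: 1 × 443 = 443
  Σ(broken) = 2052 kJ
Bonds formed (products):
  C–H: 4 × 397 = 1588
  C=C: 1 × 606 = 606
  Σ(formed) = 2194 kJ
ΔH = Σ(broken) − Σ(formed) = 2052 − 2194 = −142 kJ

ΔH ≈ −142 kJ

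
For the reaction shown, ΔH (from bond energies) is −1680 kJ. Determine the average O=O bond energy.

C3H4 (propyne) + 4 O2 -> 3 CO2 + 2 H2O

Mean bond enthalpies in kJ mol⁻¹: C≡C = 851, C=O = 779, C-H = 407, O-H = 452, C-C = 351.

Let D be the O=O bond energy.
Σ(broken) = 1×851 + 1×351 + 4×407 + 4×D = 2830 + 4D
Σ(formed) = 6×779 + 4×452 = 6482
ΔH = Σ(broken) − Σ(formed) = (2830 + 4D) − (6482) = −3652 + 4D
Setting this equal to −1680 kJ gives 4D = 1972, so D = 493 kJ/mol.

D(O=O) ≈ 493 kJ/mol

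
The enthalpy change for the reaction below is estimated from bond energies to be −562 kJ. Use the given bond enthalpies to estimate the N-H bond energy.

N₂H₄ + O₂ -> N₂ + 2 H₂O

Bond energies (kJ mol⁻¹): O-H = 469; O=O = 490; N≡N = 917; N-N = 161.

D(N-H) ≈ 395 kJ/mol

Let D be the N-H bond energy.
Σ(broken) = 4×D + 1×161 + 1×490 = 651 + 4D
Σ(formed) = 1×917 + 4×469 = 2793
ΔH = Σ(broken) − Σ(formed) = (651 + 4D) − (2793) = −2142 + 4D
Setting this equal to −562 kJ gives 4D = 1580, so D = 395 kJ/mol.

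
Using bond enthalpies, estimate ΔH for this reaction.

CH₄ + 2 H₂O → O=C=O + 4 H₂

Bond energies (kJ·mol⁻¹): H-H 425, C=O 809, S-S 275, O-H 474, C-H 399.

ΔH ≈ +174 kJ

Bonds broken (reactants):
  C-H: 4 × 399 = 1596
  O-H: 4 × 474 = 1896
  Σ(broken) = 3492 kJ
Bonds formed (products):
  C=O: 2 × 809 = 1618
  H-H: 4 × 425 = 1700
  Σ(formed) = 3318 kJ
ΔH = Σ(broken) − Σ(formed) = 3492 − 3318 = +174 kJ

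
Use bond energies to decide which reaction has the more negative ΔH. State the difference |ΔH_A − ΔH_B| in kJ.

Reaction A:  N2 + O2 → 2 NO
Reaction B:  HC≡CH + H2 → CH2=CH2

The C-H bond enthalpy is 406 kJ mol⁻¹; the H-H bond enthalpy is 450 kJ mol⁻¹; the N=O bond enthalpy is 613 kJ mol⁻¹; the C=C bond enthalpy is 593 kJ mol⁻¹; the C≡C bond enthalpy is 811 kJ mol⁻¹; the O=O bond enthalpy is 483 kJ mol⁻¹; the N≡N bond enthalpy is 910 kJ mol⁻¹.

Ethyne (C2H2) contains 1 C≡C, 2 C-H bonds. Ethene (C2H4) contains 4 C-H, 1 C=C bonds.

Reaction B, by 311 kJ

Reaction A:
  Bonds broken (reactants):
    N≡N: 1 × 910 = 910
    O=O: 1 × 483 = 483
    Σ(broken) = 1393 kJ
  Bonds formed (products):
    N=O: 2 × 613 = 1226
    Σ(formed) = 1226 kJ
  ΔH_A = 1393 − 1226 = +167 kJ
Reaction B:
  Bonds broken (reactants):
    C≡C: 1 × 811 = 811
    C-H: 2 × 406 = 812
    H-H: 1 × 450 = 450
    Σ(broken) = 2073 kJ
  Bonds formed (products):
    C-H: 4 × 406 = 1624
    C=C: 1 × 593 = 593
    Σ(formed) = 2217 kJ
  ΔH_B = 2073 − 2217 = −144 kJ
ΔH_A − ΔH_B = +311 kJ, so reaction B has the more negative ΔH; |ΔH_A − ΔH_B| = 311 kJ.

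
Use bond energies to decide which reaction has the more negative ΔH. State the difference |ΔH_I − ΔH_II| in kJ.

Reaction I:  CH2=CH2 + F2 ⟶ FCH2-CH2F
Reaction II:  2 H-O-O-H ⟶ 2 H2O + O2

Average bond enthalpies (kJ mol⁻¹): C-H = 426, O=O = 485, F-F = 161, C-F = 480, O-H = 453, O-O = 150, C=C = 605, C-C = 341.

Reaction I, by 350 kJ

Reaction I:
  Bonds broken (reactants):
    C-H: 4 × 426 = 1704
    C=C: 1 × 605 = 605
    F-F: 1 × 161 = 161
    Σ(broken) = 2470 kJ
  Bonds formed (products):
    C-C: 1 × 341 = 341
    C-F: 2 × 480 = 960
    C-H: 4 × 426 = 1704
    Σ(formed) = 3005 kJ
  ΔH_I = 2470 − 3005 = −535 kJ
Reaction II:
  Bonds broken (reactants):
    O-H: 4 × 453 = 1812
    O-O: 2 × 150 = 300
    Σ(broken) = 2112 kJ
  Bonds formed (products):
    O-H: 4 × 453 = 1812
    O=O: 1 × 485 = 485
    Σ(formed) = 2297 kJ
  ΔH_II = 2112 − 2297 = −185 kJ
ΔH_I − ΔH_II = −350 kJ, so reaction I has the more negative ΔH; |ΔH_I − ΔH_II| = 350 kJ.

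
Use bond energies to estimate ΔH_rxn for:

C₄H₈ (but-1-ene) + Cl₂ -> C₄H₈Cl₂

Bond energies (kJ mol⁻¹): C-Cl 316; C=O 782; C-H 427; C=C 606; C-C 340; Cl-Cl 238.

Bonds broken (reactants):
  C-C: 2 × 340 = 680
  C-H: 8 × 427 = 3416
  C=C: 1 × 606 = 606
  Cl-Cl: 1 × 238 = 238
  Σ(broken) = 4940 kJ
Bonds formed (products):
  C-C: 3 × 340 = 1020
  C-Cl: 2 × 316 = 632
  C-H: 8 × 427 = 3416
  Σ(formed) = 5068 kJ
ΔH = Σ(broken) − Σ(formed) = 4940 − 5068 = −128 kJ

ΔH ≈ −128 kJ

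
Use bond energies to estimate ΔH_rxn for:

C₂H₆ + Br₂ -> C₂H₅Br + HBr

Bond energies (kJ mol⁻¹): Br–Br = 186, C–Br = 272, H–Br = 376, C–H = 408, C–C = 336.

Bonds broken (reactants):
  Br–Br: 1 × 186 = 186
  C–C: 1 × 336 = 336
  C–H: 6 × 408 = 2448
  Σ(broken) = 2970 kJ
Bonds formed (products):
  C–Br: 1 × 272 = 272
  C–C: 1 × 336 = 336
  C–H: 5 × 408 = 2040
  H–Br: 1 × 376 = 376
  Σ(formed) = 3024 kJ
ΔH = Σ(broken) − Σ(formed) = 2970 − 3024 = −54 kJ

ΔH ≈ −54 kJ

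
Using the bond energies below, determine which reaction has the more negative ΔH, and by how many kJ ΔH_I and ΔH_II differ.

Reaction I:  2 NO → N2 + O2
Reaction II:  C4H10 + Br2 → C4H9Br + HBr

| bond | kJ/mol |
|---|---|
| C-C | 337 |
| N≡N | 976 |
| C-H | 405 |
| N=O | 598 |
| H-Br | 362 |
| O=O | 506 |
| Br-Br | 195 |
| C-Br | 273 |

Reaction I:
  Bonds broken (reactants):
    N=O: 2 × 598 = 1196
    Σ(broken) = 1196 kJ
  Bonds formed (products):
    N≡N: 1 × 976 = 976
    O=O: 1 × 506 = 506
    Σ(formed) = 1482 kJ
  ΔH_I = 1196 − 1482 = −286 kJ
Reaction II:
  Bonds broken (reactants):
    Br-Br: 1 × 195 = 195
    C-C: 3 × 337 = 1011
    C-H: 10 × 405 = 4050
    Σ(broken) = 5256 kJ
  Bonds formed (products):
    C-Br: 1 × 273 = 273
    C-C: 3 × 337 = 1011
    C-H: 9 × 405 = 3645
    H-Br: 1 × 362 = 362
    Σ(formed) = 5291 kJ
  ΔH_II = 5256 − 5291 = −35 kJ
ΔH_I − ΔH_II = −251 kJ, so reaction I has the more negative ΔH; |ΔH_I − ΔH_II| = 251 kJ.

Reaction I, by 251 kJ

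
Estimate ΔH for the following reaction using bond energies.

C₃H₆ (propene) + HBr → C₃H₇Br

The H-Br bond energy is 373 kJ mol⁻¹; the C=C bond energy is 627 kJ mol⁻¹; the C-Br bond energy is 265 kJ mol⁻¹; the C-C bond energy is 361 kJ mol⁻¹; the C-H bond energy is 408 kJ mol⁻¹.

Bonds broken (reactants):
  C-C: 1 × 361 = 361
  C-H: 6 × 408 = 2448
  C=C: 1 × 627 = 627
  H-Br: 1 × 373 = 373
  Σ(broken) = 3809 kJ
Bonds formed (products):
  C-Br: 1 × 265 = 265
  C-C: 2 × 361 = 722
  C-H: 7 × 408 = 2856
  Σ(formed) = 3843 kJ
ΔH = Σ(broken) − Σ(formed) = 3809 − 3843 = −34 kJ

ΔH ≈ −34 kJ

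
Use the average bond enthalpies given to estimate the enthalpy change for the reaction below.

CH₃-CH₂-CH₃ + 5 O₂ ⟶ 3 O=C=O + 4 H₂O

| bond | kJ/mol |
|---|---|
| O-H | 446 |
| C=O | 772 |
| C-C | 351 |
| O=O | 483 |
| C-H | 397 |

Bonds broken (reactants):
  C-C: 2 × 351 = 702
  C-H: 8 × 397 = 3176
  O=O: 5 × 483 = 2415
  Σ(broken) = 6293 kJ
Bonds formed (products):
  C=O: 6 × 772 = 4632
  O-H: 8 × 446 = 3568
  Σ(formed) = 8200 kJ
ΔH = Σ(broken) − Σ(formed) = 6293 − 8200 = −1907 kJ

ΔH ≈ −1907 kJ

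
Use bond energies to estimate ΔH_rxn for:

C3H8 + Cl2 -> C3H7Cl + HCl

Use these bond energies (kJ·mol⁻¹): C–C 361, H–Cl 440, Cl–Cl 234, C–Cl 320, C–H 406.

Bonds broken (reactants):
  C–C: 2 × 361 = 722
  C–H: 8 × 406 = 3248
  Cl–Cl: 1 × 234 = 234
  Σ(broken) = 4204 kJ
Bonds formed (products):
  C–C: 2 × 361 = 722
  C–Cl: 1 × 320 = 320
  C–H: 7 × 406 = 2842
  H–Cl: 1 × 440 = 440
  Σ(formed) = 4324 kJ
ΔH = Σ(broken) − Σ(formed) = 4204 − 4324 = −120 kJ

ΔH ≈ −120 kJ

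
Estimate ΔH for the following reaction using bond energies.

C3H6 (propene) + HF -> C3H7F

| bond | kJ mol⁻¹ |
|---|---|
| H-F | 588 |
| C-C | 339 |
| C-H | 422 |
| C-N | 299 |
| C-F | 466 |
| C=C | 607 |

Bonds broken (reactants):
  C-C: 1 × 339 = 339
  C-H: 6 × 422 = 2532
  C=C: 1 × 607 = 607
  H-F: 1 × 588 = 588
  Σ(broken) = 4066 kJ
Bonds formed (products):
  C-C: 2 × 339 = 678
  C-F: 1 × 466 = 466
  C-H: 7 × 422 = 2954
  Σ(formed) = 4098 kJ
ΔH = Σ(broken) − Σ(formed) = 4066 − 4098 = −32 kJ

ΔH ≈ −32 kJ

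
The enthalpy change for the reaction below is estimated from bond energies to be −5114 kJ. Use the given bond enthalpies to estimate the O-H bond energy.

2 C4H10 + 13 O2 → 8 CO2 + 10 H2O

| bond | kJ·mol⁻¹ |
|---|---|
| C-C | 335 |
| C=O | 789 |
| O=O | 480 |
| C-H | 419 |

D(O-H) ≈ 456 kJ/mol

Let D be the O-H bond energy.
Σ(broken) = 6×335 + 20×419 + 13×480 = 16630
Σ(formed) = 16×789 + 20×D = 12624 + 20D
ΔH = Σ(broken) − Σ(formed) = (16630) − (12624 + 20D) = +4006 − 20D
Setting this equal to −5114 kJ gives 20D = 9120, so D = 456 kJ/mol.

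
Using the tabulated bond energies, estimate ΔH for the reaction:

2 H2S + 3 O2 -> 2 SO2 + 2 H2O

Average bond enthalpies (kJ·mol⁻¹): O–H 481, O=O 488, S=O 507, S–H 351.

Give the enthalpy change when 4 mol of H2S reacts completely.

ΔH = −2168 kJ

Bonds broken (reactants):
  O=O: 3 × 488 = 1464
  S–H: 4 × 351 = 1404
  Σ(broken) = 2868 kJ
Bonds formed (products):
  O–H: 4 × 481 = 1924
  S=O: 4 × 507 = 2028
  Σ(formed) = 3952 kJ
ΔH = Σ(broken) − Σ(formed) = 2868 − 3952 = −1084 kJ
For 2× the reaction as written: 2 × (−1084) = −2168 kJ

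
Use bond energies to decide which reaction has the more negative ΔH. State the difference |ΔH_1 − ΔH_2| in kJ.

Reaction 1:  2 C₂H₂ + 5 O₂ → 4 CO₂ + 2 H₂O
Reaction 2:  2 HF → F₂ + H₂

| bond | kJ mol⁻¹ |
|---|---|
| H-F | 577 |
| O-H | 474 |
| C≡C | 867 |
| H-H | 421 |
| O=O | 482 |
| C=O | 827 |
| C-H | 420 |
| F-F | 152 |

Reaction 1:
  Bonds broken (reactants):
    C≡C: 2 × 867 = 1734
    C-H: 4 × 420 = 1680
    O=O: 5 × 482 = 2410
    Σ(broken) = 5824 kJ
  Bonds formed (products):
    C=O: 8 × 827 = 6616
    O-H: 4 × 474 = 1896
    Σ(formed) = 8512 kJ
  ΔH_1 = 5824 − 8512 = −2688 kJ
Reaction 2:
  Bonds broken (reactants):
    H-F: 2 × 577 = 1154
    Σ(broken) = 1154 kJ
  Bonds formed (products):
    F-F: 1 × 152 = 152
    H-H: 1 × 421 = 421
    Σ(formed) = 573 kJ
  ΔH_2 = 1154 − 573 = +581 kJ
ΔH_1 − ΔH_2 = −3269 kJ, so reaction 1 has the more negative ΔH; |ΔH_1 − ΔH_2| = 3269 kJ.

Reaction 1, by 3269 kJ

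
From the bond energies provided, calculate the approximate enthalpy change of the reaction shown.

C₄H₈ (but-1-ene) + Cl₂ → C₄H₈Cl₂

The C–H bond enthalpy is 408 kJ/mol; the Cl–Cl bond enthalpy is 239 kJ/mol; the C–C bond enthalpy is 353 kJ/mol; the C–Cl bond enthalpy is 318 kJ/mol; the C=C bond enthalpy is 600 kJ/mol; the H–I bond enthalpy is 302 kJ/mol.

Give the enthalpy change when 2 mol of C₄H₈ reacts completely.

Bonds broken (reactants):
  C–C: 2 × 353 = 706
  C–H: 8 × 408 = 3264
  C=C: 1 × 600 = 600
  Cl–Cl: 1 × 239 = 239
  Σ(broken) = 4809 kJ
Bonds formed (products):
  C–C: 3 × 353 = 1059
  C–Cl: 2 × 318 = 636
  C–H: 8 × 408 = 3264
  Σ(formed) = 4959 kJ
ΔH = Σ(broken) − Σ(formed) = 4809 − 4959 = −150 kJ
For 2× the reaction as written: 2 × (−150) = −300 kJ

ΔH = −300 kJ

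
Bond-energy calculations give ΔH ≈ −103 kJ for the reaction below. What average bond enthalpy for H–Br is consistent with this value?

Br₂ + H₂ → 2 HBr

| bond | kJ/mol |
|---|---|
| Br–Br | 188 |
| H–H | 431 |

Let D be the H–Br bond energy.
Σ(broken) = 1×188 + 1×431 = 619
Σ(formed) = 2×D = 2D
ΔH = Σ(broken) − Σ(formed) = (619) − (2D) = +619 − 2D
Setting this equal to −103 kJ gives 2D = 722, so D = 361 kJ/mol.

D(H–Br) ≈ 361 kJ/mol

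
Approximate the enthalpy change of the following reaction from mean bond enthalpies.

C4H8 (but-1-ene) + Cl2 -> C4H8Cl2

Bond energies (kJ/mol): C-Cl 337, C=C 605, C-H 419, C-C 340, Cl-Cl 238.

Bonds broken (reactants):
  C-C: 2 × 340 = 680
  C-H: 8 × 419 = 3352
  C=C: 1 × 605 = 605
  Cl-Cl: 1 × 238 = 238
  Σ(broken) = 4875 kJ
Bonds formed (products):
  C-C: 3 × 340 = 1020
  C-Cl: 2 × 337 = 674
  C-H: 8 × 419 = 3352
  Σ(formed) = 5046 kJ
ΔH = Σ(broken) − Σ(formed) = 4875 − 5046 = −171 kJ

ΔH ≈ −171 kJ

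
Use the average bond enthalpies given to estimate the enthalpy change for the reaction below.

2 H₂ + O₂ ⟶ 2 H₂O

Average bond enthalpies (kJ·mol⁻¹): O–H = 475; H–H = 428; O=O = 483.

ΔH ≈ −561 kJ

Bonds broken (reactants):
  H–H: 2 × 428 = 856
  O=O: 1 × 483 = 483
  Σ(broken) = 1339 kJ
Bonds formed (products):
  O–H: 4 × 475 = 1900
  Σ(formed) = 1900 kJ
ΔH = Σ(broken) − Σ(formed) = 1339 − 1900 = −561 kJ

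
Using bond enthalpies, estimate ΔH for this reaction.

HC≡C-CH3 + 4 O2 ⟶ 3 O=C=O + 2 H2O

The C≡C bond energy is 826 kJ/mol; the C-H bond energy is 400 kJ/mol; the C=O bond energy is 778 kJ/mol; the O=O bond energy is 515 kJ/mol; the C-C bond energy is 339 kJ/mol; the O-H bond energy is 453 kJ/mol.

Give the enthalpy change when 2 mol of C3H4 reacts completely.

Bonds broken (reactants):
  C≡C: 1 × 826 = 826
  C-C: 1 × 339 = 339
  C-H: 4 × 400 = 1600
  O=O: 4 × 515 = 2060
  Σ(broken) = 4825 kJ
Bonds formed (products):
  C=O: 6 × 778 = 4668
  O-H: 4 × 453 = 1812
  Σ(formed) = 6480 kJ
ΔH = Σ(broken) − Σ(formed) = 4825 − 6480 = −1655 kJ
For 2× the reaction as written: 2 × (−1655) = −3310 kJ

ΔH = −3310 kJ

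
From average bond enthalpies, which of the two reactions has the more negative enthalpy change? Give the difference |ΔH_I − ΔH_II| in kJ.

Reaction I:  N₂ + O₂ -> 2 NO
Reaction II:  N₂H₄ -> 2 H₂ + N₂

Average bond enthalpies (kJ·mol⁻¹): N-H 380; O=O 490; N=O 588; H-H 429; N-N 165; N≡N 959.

Reaction I:
  Bonds broken (reactants):
    N≡N: 1 × 959 = 959
    O=O: 1 × 490 = 490
    Σ(broken) = 1449 kJ
  Bonds formed (products):
    N=O: 2 × 588 = 1176
    Σ(formed) = 1176 kJ
  ΔH_I = 1449 − 1176 = +273 kJ
Reaction II:
  Bonds broken (reactants):
    N-H: 4 × 380 = 1520
    N-N: 1 × 165 = 165
    Σ(broken) = 1685 kJ
  Bonds formed (products):
    H-H: 2 × 429 = 858
    N≡N: 1 × 959 = 959
    Σ(formed) = 1817 kJ
  ΔH_II = 1685 − 1817 = −132 kJ
ΔH_I − ΔH_II = +405 kJ, so reaction II has the more negative ΔH; |ΔH_I − ΔH_II| = 405 kJ.

Reaction II, by 405 kJ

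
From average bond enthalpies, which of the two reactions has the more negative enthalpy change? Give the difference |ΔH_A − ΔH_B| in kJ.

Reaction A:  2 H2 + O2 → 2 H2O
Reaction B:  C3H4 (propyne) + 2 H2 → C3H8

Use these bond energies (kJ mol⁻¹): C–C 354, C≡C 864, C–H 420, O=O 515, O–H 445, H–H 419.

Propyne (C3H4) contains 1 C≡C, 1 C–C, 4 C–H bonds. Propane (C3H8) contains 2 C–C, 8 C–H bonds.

Reaction A, by 95 kJ

Reaction A:
  Bonds broken (reactants):
    H–H: 2 × 419 = 838
    O=O: 1 × 515 = 515
    Σ(broken) = 1353 kJ
  Bonds formed (products):
    O–H: 4 × 445 = 1780
    Σ(formed) = 1780 kJ
  ΔH_A = 1353 − 1780 = −427 kJ
Reaction B:
  Bonds broken (reactants):
    C≡C: 1 × 864 = 864
    C–C: 1 × 354 = 354
    C–H: 4 × 420 = 1680
    H–H: 2 × 419 = 838
    Σ(broken) = 3736 kJ
  Bonds formed (products):
    C–C: 2 × 354 = 708
    C–H: 8 × 420 = 3360
    Σ(formed) = 4068 kJ
  ΔH_B = 3736 − 4068 = −332 kJ
ΔH_A − ΔH_B = −95 kJ, so reaction A has the more negative ΔH; |ΔH_A − ΔH_B| = 95 kJ.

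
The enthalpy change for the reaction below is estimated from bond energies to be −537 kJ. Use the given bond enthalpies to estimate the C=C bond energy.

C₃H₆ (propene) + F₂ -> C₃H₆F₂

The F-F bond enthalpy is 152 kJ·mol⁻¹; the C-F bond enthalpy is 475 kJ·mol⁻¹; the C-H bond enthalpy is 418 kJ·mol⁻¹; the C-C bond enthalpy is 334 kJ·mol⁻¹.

Let D be the C=C bond energy.
Σ(broken) = 1×334 + 6×418 + 1×D + 1×152 = 2994 + D
Σ(formed) = 2×334 + 2×475 + 6×418 = 4126
ΔH = Σ(broken) − Σ(formed) = (2994 + D) − (4126) = −1132 + D
Setting this equal to −537 kJ gives D = 595 kJ/mol.

D(C=C) ≈ 595 kJ/mol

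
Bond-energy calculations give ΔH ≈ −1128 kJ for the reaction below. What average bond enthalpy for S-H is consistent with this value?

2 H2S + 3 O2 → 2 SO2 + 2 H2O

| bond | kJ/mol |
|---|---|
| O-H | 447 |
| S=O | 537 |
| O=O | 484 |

Let D be the S-H bond energy.
Σ(broken) = 3×484 + 4×D = 1452 + 4D
Σ(formed) = 4×447 + 4×537 = 3936
ΔH = Σ(broken) − Σ(formed) = (1452 + 4D) − (3936) = −2484 + 4D
Setting this equal to −1128 kJ gives 4D = 1356, so D = 339 kJ/mol.

D(S-H) ≈ 339 kJ/mol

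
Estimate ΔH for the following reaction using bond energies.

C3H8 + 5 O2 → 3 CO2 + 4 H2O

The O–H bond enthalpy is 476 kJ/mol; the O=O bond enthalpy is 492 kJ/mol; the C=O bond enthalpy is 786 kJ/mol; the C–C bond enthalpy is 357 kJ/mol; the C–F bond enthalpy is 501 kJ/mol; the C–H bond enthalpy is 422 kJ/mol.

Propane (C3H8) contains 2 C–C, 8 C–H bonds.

ΔH ≈ −1974 kJ

Bonds broken (reactants):
  C–C: 2 × 357 = 714
  C–H: 8 × 422 = 3376
  O=O: 5 × 492 = 2460
  Σ(broken) = 6550 kJ
Bonds formed (products):
  C=O: 6 × 786 = 4716
  O–H: 8 × 476 = 3808
  Σ(formed) = 8524 kJ
ΔH = Σ(broken) − Σ(formed) = 6550 − 8524 = −1974 kJ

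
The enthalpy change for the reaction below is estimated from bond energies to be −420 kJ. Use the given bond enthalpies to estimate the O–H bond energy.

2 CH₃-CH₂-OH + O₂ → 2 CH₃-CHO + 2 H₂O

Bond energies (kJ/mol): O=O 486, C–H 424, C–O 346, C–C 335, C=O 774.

D(O–H) ≈ 449 kJ/mol

Let D be the O–H bond energy.
Σ(broken) = 2×335 + 10×424 + 2×346 + 2×D + 1×486 = 6088 + 2D
Σ(formed) = 2×335 + 8×424 + 2×774 + 4×D = 5610 + 4D
ΔH = Σ(broken) − Σ(formed) = (6088 + 2D) − (5610 + 4D) = +478 − 2D
Setting this equal to −420 kJ gives 2D = 898, so D = 449 kJ/mol.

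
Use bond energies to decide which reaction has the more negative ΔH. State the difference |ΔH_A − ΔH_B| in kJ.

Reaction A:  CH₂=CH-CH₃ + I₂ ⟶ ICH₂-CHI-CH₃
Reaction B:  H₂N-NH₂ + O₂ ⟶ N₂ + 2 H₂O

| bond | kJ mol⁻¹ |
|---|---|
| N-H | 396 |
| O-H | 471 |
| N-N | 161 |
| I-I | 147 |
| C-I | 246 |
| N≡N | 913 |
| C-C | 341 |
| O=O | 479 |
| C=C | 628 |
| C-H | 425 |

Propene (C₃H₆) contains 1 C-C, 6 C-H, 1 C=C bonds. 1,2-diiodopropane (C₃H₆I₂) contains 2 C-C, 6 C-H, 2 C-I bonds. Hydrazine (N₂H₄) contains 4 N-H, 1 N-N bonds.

Reaction B, by 515 kJ

Reaction A:
  Bonds broken (reactants):
    C-C: 1 × 341 = 341
    C-H: 6 × 425 = 2550
    C=C: 1 × 628 = 628
    I-I: 1 × 147 = 147
    Σ(broken) = 3666 kJ
  Bonds formed (products):
    C-C: 2 × 341 = 682
    C-H: 6 × 425 = 2550
    C-I: 2 × 246 = 492
    Σ(formed) = 3724 kJ
  ΔH_A = 3666 − 3724 = −58 kJ
Reaction B:
  Bonds broken (reactants):
    N-H: 4 × 396 = 1584
    N-N: 1 × 161 = 161
    O=O: 1 × 479 = 479
    Σ(broken) = 2224 kJ
  Bonds formed (products):
    N≡N: 1 × 913 = 913
    O-H: 4 × 471 = 1884
    Σ(formed) = 2797 kJ
  ΔH_B = 2224 − 2797 = −573 kJ
ΔH_A − ΔH_B = +515 kJ, so reaction B has the more negative ΔH; |ΔH_A − ΔH_B| = 515 kJ.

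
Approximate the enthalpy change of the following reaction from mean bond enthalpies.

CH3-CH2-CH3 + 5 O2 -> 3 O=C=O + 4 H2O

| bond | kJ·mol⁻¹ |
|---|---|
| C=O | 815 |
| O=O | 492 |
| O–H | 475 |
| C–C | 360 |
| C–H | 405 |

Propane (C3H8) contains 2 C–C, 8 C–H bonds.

Bonds broken (reactants):
  C–C: 2 × 360 = 720
  C–H: 8 × 405 = 3240
  O=O: 5 × 492 = 2460
  Σ(broken) = 6420 kJ
Bonds formed (products):
  C=O: 6 × 815 = 4890
  O–H: 8 × 475 = 3800
  Σ(formed) = 8690 kJ
ΔH = Σ(broken) − Σ(formed) = 6420 − 8690 = −2270 kJ

ΔH ≈ −2270 kJ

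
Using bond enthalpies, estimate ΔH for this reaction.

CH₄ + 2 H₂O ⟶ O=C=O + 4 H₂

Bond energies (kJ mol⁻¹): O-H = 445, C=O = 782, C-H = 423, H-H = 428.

ΔH ≈ +196 kJ

Bonds broken (reactants):
  C-H: 4 × 423 = 1692
  O-H: 4 × 445 = 1780
  Σ(broken) = 3472 kJ
Bonds formed (products):
  C=O: 2 × 782 = 1564
  H-H: 4 × 428 = 1712
  Σ(formed) = 3276 kJ
ΔH = Σ(broken) − Σ(formed) = 3472 − 3276 = +196 kJ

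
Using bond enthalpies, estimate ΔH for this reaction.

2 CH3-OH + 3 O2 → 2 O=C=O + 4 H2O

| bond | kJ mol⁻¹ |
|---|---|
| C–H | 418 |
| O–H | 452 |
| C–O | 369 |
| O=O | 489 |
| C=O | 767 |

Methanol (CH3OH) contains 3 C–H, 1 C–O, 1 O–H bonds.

Bonds broken (reactants):
  C–H: 6 × 418 = 2508
  C–O: 2 × 369 = 738
  O–H: 2 × 452 = 904
  O=O: 3 × 489 = 1467
  Σ(broken) = 5617 kJ
Bonds formed (products):
  C=O: 4 × 767 = 3068
  O–H: 8 × 452 = 3616
  Σ(formed) = 6684 kJ
ΔH = Σ(broken) − Σ(formed) = 5617 − 6684 = −1067 kJ

ΔH ≈ −1067 kJ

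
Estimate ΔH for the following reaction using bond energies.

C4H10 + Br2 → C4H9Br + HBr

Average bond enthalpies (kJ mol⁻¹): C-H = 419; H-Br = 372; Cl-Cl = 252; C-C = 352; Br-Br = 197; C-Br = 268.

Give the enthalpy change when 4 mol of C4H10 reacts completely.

ΔH = −96 kJ

Bonds broken (reactants):
  Br-Br: 1 × 197 = 197
  C-C: 3 × 352 = 1056
  C-H: 10 × 419 = 4190
  Σ(broken) = 5443 kJ
Bonds formed (products):
  C-Br: 1 × 268 = 268
  C-C: 3 × 352 = 1056
  C-H: 9 × 419 = 3771
  H-Br: 1 × 372 = 372
  Σ(formed) = 5467 kJ
ΔH = Σ(broken) − Σ(formed) = 5443 − 5467 = −24 kJ
For 4× the reaction as written: 4 × (−24) = −96 kJ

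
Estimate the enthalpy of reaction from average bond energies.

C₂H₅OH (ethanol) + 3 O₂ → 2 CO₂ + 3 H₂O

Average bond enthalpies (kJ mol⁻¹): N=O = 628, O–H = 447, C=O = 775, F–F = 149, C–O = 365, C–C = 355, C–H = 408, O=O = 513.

ΔH ≈ −1036 kJ

Bonds broken (reactants):
  C–C: 1 × 355 = 355
  C–H: 5 × 408 = 2040
  C–O: 1 × 365 = 365
  O–H: 1 × 447 = 447
  O=O: 3 × 513 = 1539
  Σ(broken) = 4746 kJ
Bonds formed (products):
  C=O: 4 × 775 = 3100
  O–H: 6 × 447 = 2682
  Σ(formed) = 5782 kJ
ΔH = Σ(broken) − Σ(formed) = 4746 − 5782 = −1036 kJ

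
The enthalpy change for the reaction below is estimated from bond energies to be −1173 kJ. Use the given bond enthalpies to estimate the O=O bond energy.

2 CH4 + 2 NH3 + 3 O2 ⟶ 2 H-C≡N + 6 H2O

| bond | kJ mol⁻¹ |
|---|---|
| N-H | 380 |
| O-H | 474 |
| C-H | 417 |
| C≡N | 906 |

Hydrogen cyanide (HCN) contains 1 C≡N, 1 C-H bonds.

Let D be the O=O bond energy.
Σ(broken) = 8×417 + 6×380 + 3×D = 5616 + 3D
Σ(formed) = 2×906 + 2×417 + 12×474 = 8334
ΔH = Σ(broken) − Σ(formed) = (5616 + 3D) − (8334) = −2718 + 3D
Setting this equal to −1173 kJ gives 3D = 1545, so D = 515 kJ/mol.

D(O=O) ≈ 515 kJ/mol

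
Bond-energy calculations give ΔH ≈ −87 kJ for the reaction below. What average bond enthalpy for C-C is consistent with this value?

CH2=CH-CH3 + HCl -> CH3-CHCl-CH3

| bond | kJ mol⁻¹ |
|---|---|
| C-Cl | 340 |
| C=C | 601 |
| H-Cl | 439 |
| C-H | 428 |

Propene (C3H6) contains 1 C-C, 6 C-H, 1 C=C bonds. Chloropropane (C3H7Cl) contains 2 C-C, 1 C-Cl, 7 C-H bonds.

D(C-C) ≈ 359 kJ/mol

Let D be the C-C bond energy.
Σ(broken) = 1×D + 6×428 + 1×601 + 1×439 = 3608 + D
Σ(formed) = 2×D + 1×340 + 7×428 = 3336 + 2D
ΔH = Σ(broken) − Σ(formed) = (3608 + D) − (3336 + 2D) = +272 − D
Setting this equal to −87 kJ gives D = 359 kJ/mol.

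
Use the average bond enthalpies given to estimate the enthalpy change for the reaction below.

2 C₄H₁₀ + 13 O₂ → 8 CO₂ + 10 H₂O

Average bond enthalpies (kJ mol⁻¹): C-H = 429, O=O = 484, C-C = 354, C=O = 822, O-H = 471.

Bonds broken (reactants):
  C-C: 6 × 354 = 2124
  C-H: 20 × 429 = 8580
  O=O: 13 × 484 = 6292
  Σ(broken) = 16996 kJ
Bonds formed (products):
  C=O: 16 × 822 = 13152
  O-H: 20 × 471 = 9420
  Σ(formed) = 22572 kJ
ΔH = Σ(broken) − Σ(formed) = 16996 − 22572 = −5576 kJ

ΔH ≈ −5576 kJ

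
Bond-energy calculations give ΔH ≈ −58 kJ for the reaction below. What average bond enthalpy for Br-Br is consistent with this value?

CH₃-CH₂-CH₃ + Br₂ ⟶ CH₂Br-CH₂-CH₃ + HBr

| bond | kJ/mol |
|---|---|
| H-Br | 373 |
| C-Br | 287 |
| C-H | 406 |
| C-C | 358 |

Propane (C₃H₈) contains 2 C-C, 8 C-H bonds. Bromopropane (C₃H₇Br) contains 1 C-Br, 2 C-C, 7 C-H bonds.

Let D be the Br-Br bond energy.
Σ(broken) = 1×D + 2×358 + 8×406 = 3964 + D
Σ(formed) = 1×287 + 2×358 + 7×406 + 1×373 = 4218
ΔH = Σ(broken) − Σ(formed) = (3964 + D) − (4218) = −254 + D
Setting this equal to −58 kJ gives D = 196 kJ/mol.

D(Br-Br) ≈ 196 kJ/mol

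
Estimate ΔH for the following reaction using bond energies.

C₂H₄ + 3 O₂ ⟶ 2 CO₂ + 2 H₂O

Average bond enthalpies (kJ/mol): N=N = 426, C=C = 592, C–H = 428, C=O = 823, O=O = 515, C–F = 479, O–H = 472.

Bonds broken (reactants):
  C–H: 4 × 428 = 1712
  C=C: 1 × 592 = 592
  O=O: 3 × 515 = 1545
  Σ(broken) = 3849 kJ
Bonds formed (products):
  C=O: 4 × 823 = 3292
  O–H: 4 × 472 = 1888
  Σ(formed) = 5180 kJ
ΔH = Σ(broken) − Σ(formed) = 3849 − 5180 = −1331 kJ

ΔH ≈ −1331 kJ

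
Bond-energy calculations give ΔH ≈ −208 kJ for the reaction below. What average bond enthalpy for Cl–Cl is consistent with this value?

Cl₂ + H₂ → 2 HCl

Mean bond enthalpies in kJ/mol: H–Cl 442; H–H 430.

Let D be the Cl–Cl bond energy.
Σ(broken) = 1×D + 1×430 = 430 + D
Σ(formed) = 2×442 = 884
ΔH = Σ(broken) − Σ(formed) = (430 + D) − (884) = −454 + D
Setting this equal to −208 kJ gives D = 246 kJ/mol.

D(Cl–Cl) ≈ 246 kJ/mol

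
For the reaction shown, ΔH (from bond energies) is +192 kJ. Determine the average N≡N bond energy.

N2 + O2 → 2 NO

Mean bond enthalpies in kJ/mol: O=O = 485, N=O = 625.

Let D be the N≡N bond energy.
Σ(broken) = 1×D + 1×485 = 485 + D
Σ(formed) = 2×625 = 1250
ΔH = Σ(broken) − Σ(formed) = (485 + D) − (1250) = −765 + D
Setting this equal to +192 kJ gives D = 957 kJ/mol.

D(N≡N) ≈ 957 kJ/mol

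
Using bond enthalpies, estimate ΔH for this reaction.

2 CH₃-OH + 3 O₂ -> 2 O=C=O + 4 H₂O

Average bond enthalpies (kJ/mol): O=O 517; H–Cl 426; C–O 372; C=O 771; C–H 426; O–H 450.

Bonds broken (reactants):
  C–H: 6 × 426 = 2556
  C–O: 2 × 372 = 744
  O–H: 2 × 450 = 900
  O=O: 3 × 517 = 1551
  Σ(broken) = 5751 kJ
Bonds formed (products):
  C=O: 4 × 771 = 3084
  O–H: 8 × 450 = 3600
  Σ(formed) = 6684 kJ
ΔH = Σ(broken) − Σ(formed) = 5751 − 6684 = −933 kJ

ΔH ≈ −933 kJ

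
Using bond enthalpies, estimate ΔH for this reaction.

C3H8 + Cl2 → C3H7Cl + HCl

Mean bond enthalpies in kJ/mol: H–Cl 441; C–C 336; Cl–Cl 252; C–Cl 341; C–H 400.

Bonds broken (reactants):
  C–C: 2 × 336 = 672
  C–H: 8 × 400 = 3200
  Cl–Cl: 1 × 252 = 252
  Σ(broken) = 4124 kJ
Bonds formed (products):
  C–C: 2 × 336 = 672
  C–Cl: 1 × 341 = 341
  C–H: 7 × 400 = 2800
  H–Cl: 1 × 441 = 441
  Σ(formed) = 4254 kJ
ΔH = Σ(broken) − Σ(formed) = 4124 − 4254 = −130 kJ

ΔH ≈ −130 kJ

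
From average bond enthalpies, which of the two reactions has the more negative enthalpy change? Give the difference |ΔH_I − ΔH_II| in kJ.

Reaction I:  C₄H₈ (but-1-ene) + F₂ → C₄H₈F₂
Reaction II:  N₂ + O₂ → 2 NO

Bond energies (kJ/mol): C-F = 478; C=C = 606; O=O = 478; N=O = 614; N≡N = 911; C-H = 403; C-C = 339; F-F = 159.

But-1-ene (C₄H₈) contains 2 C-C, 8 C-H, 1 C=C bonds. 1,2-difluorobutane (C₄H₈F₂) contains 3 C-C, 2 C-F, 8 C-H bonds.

Reaction I, by 691 kJ

Reaction I:
  Bonds broken (reactants):
    C-C: 2 × 339 = 678
    C-H: 8 × 403 = 3224
    C=C: 1 × 606 = 606
    F-F: 1 × 159 = 159
    Σ(broken) = 4667 kJ
  Bonds formed (products):
    C-C: 3 × 339 = 1017
    C-F: 2 × 478 = 956
    C-H: 8 × 403 = 3224
    Σ(formed) = 5197 kJ
  ΔH_I = 4667 − 5197 = −530 kJ
Reaction II:
  Bonds broken (reactants):
    N≡N: 1 × 911 = 911
    O=O: 1 × 478 = 478
    Σ(broken) = 1389 kJ
  Bonds formed (products):
    N=O: 2 × 614 = 1228
    Σ(formed) = 1228 kJ
  ΔH_II = 1389 − 1228 = +161 kJ
ΔH_I − ΔH_II = −691 kJ, so reaction I has the more negative ΔH; |ΔH_I − ΔH_II| = 691 kJ.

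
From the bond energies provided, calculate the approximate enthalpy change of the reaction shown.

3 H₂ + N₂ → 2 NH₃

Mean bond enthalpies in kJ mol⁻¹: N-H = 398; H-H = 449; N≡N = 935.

Bonds broken (reactants):
  H-H: 3 × 449 = 1347
  N≡N: 1 × 935 = 935
  Σ(broken) = 2282 kJ
Bonds formed (products):
  N-H: 6 × 398 = 2388
  Σ(formed) = 2388 kJ
ΔH = Σ(broken) − Σ(formed) = 2282 − 2388 = −106 kJ

ΔH ≈ −106 kJ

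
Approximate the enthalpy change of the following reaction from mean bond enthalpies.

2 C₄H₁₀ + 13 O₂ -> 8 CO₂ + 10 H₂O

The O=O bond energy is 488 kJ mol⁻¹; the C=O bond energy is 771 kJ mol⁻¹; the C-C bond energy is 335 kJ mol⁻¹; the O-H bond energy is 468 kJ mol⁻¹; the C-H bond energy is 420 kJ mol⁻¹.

ΔH ≈ −4942 kJ

Bonds broken (reactants):
  C-C: 6 × 335 = 2010
  C-H: 20 × 420 = 8400
  O=O: 13 × 488 = 6344
  Σ(broken) = 16754 kJ
Bonds formed (products):
  C=O: 16 × 771 = 12336
  O-H: 20 × 468 = 9360
  Σ(formed) = 21696 kJ
ΔH = Σ(broken) − Σ(formed) = 16754 − 21696 = −4942 kJ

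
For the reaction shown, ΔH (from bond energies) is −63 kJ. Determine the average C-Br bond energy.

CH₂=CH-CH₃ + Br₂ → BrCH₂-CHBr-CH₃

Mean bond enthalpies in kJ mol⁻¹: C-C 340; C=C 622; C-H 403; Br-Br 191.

D(C-Br) ≈ 268 kJ/mol

Let D be the C-Br bond energy.
Σ(broken) = 1×191 + 1×340 + 6×403 + 1×622 = 3571
Σ(formed) = 2×D + 2×340 + 6×403 = 3098 + 2D
ΔH = Σ(broken) − Σ(formed) = (3571) − (3098 + 2D) = +473 − 2D
Setting this equal to −63 kJ gives 2D = 536, so D = 268 kJ/mol.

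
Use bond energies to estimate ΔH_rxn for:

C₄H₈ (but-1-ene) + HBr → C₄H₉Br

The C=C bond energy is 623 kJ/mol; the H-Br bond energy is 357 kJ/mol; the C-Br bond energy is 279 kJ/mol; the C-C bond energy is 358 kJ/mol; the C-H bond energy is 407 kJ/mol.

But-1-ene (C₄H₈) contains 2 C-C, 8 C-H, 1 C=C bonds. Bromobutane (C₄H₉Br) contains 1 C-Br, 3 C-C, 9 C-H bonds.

Bonds broken (reactants):
  C-C: 2 × 358 = 716
  C-H: 8 × 407 = 3256
  C=C: 1 × 623 = 623
  H-Br: 1 × 357 = 357
  Σ(broken) = 4952 kJ
Bonds formed (products):
  C-Br: 1 × 279 = 279
  C-C: 3 × 358 = 1074
  C-H: 9 × 407 = 3663
  Σ(formed) = 5016 kJ
ΔH = Σ(broken) − Σ(formed) = 4952 − 5016 = −64 kJ

ΔH ≈ −64 kJ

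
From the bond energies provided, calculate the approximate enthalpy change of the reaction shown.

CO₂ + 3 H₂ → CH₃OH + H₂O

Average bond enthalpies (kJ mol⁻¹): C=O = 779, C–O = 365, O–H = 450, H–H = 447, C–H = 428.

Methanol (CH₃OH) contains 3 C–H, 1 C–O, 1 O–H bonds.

ΔH ≈ −100 kJ

Bonds broken (reactants):
  C=O: 2 × 779 = 1558
  H–H: 3 × 447 = 1341
  Σ(broken) = 2899 kJ
Bonds formed (products):
  C–H: 3 × 428 = 1284
  C–O: 1 × 365 = 365
  O–H: 3 × 450 = 1350
  Σ(formed) = 2999 kJ
ΔH = Σ(broken) − Σ(formed) = 2899 − 2999 = −100 kJ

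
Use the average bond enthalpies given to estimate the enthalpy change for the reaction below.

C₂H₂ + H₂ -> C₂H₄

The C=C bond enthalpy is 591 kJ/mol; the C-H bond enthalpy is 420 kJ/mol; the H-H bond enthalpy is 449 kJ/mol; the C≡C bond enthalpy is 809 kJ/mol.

Bonds broken (reactants):
  C≡C: 1 × 809 = 809
  C-H: 2 × 420 = 840
  H-H: 1 × 449 = 449
  Σ(broken) = 2098 kJ
Bonds formed (products):
  C-H: 4 × 420 = 1680
  C=C: 1 × 591 = 591
  Σ(formed) = 2271 kJ
ΔH = Σ(broken) − Σ(formed) = 2098 − 2271 = −173 kJ

ΔH ≈ −173 kJ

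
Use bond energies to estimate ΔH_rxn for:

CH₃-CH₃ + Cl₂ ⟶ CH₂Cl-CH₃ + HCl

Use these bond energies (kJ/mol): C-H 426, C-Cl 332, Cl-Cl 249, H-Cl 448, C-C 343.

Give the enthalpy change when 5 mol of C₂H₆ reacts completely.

ΔH = −525 kJ

Bonds broken (reactants):
  C-C: 1 × 343 = 343
  C-H: 6 × 426 = 2556
  Cl-Cl: 1 × 249 = 249
  Σ(broken) = 3148 kJ
Bonds formed (products):
  C-C: 1 × 343 = 343
  C-Cl: 1 × 332 = 332
  C-H: 5 × 426 = 2130
  H-Cl: 1 × 448 = 448
  Σ(formed) = 3253 kJ
ΔH = Σ(broken) − Σ(formed) = 3148 − 3253 = −105 kJ
For 5× the reaction as written: 5 × (−105) = −525 kJ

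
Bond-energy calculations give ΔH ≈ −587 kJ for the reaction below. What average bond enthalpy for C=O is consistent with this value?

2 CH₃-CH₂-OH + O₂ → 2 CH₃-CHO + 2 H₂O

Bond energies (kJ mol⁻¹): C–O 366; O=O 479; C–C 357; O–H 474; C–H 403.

Let D be the C=O bond energy.
Σ(broken) = 2×357 + 10×403 + 2×366 + 2×474 + 1×479 = 6903
Σ(formed) = 2×357 + 8×403 + 2×D + 4×474 = 5834 + 2D
ΔH = Σ(broken) − Σ(formed) = (6903) − (5834 + 2D) = +1069 − 2D
Setting this equal to −587 kJ gives 2D = 1656, so D = 828 kJ/mol.

D(C=O) ≈ 828 kJ/mol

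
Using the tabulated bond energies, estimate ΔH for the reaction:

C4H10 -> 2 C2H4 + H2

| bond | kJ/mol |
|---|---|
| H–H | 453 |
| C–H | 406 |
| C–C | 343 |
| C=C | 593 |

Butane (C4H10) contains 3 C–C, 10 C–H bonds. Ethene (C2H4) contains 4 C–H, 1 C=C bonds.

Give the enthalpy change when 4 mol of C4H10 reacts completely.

Bonds broken (reactants):
  C–C: 3 × 343 = 1029
  C–H: 10 × 406 = 4060
  Σ(broken) = 5089 kJ
Bonds formed (products):
  C–H: 8 × 406 = 3248
  C=C: 2 × 593 = 1186
  H–H: 1 × 453 = 453
  Σ(formed) = 4887 kJ
ΔH = Σ(broken) − Σ(formed) = 5089 − 4887 = +202 kJ
For 4× the reaction as written: 4 × (+202) = +808 kJ

ΔH = +808 kJ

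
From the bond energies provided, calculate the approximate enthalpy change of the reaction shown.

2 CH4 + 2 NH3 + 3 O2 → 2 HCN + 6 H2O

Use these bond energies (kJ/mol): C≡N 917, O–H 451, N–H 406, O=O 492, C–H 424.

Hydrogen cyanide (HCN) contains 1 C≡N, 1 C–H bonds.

Bonds broken (reactants):
  C–H: 8 × 424 = 3392
  N–H: 6 × 406 = 2436
  O=O: 3 × 492 = 1476
  Σ(broken) = 7304 kJ
Bonds formed (products):
  C≡N: 2 × 917 = 1834
  C–H: 2 × 424 = 848
  O–H: 12 × 451 = 5412
  Σ(formed) = 8094 kJ
ΔH = Σ(broken) − Σ(formed) = 7304 − 8094 = −790 kJ

ΔH ≈ −790 kJ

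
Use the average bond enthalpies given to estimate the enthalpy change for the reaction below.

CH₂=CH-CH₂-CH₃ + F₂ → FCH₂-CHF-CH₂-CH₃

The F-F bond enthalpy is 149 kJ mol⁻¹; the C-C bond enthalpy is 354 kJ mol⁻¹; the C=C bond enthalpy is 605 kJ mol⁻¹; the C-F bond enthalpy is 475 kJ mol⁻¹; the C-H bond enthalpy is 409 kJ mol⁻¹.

Bonds broken (reactants):
  C-C: 2 × 354 = 708
  C-H: 8 × 409 = 3272
  C=C: 1 × 605 = 605
  F-F: 1 × 149 = 149
  Σ(broken) = 4734 kJ
Bonds formed (products):
  C-C: 3 × 354 = 1062
  C-F: 2 × 475 = 950
  C-H: 8 × 409 = 3272
  Σ(formed) = 5284 kJ
ΔH = Σ(broken) − Σ(formed) = 4734 − 5284 = −550 kJ

ΔH ≈ −550 kJ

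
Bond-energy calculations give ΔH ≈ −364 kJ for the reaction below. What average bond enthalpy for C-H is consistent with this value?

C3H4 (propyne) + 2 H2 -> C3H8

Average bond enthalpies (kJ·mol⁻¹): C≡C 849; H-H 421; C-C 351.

D(C-H) ≈ 426 kJ/mol

Let D be the C-H bond energy.
Σ(broken) = 1×849 + 1×351 + 4×D + 2×421 = 2042 + 4D
Σ(formed) = 2×351 + 8×D = 702 + 8D
ΔH = Σ(broken) − Σ(formed) = (2042 + 4D) − (702 + 8D) = +1340 − 4D
Setting this equal to −364 kJ gives 4D = 1704, so D = 426 kJ/mol.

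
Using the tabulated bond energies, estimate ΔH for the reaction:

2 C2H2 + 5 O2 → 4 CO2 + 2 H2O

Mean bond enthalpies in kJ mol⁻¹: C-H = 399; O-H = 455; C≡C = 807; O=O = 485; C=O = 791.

ΔH ≈ −2513 kJ

Bonds broken (reactants):
  C≡C: 2 × 807 = 1614
  C-H: 4 × 399 = 1596
  O=O: 5 × 485 = 2425
  Σ(broken) = 5635 kJ
Bonds formed (products):
  C=O: 8 × 791 = 6328
  O-H: 4 × 455 = 1820
  Σ(formed) = 8148 kJ
ΔH = Σ(broken) − Σ(formed) = 5635 − 8148 = −2513 kJ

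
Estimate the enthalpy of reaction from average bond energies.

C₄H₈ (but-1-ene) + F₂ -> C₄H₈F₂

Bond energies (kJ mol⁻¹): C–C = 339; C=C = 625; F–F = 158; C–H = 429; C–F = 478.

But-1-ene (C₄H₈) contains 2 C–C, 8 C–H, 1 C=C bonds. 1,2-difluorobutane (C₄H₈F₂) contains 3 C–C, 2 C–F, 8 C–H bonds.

Bonds broken (reactants):
  C–C: 2 × 339 = 678
  C–H: 8 × 429 = 3432
  C=C: 1 × 625 = 625
  F–F: 1 × 158 = 158
  Σ(broken) = 4893 kJ
Bonds formed (products):
  C–C: 3 × 339 = 1017
  C–F: 2 × 478 = 956
  C–H: 8 × 429 = 3432
  Σ(formed) = 5405 kJ
ΔH = Σ(broken) − Σ(formed) = 4893 − 5405 = −512 kJ

ΔH ≈ −512 kJ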